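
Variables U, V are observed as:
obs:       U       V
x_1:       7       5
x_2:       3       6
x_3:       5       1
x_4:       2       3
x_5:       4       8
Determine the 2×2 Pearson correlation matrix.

Step 1 — column means:
  mean(U) = (7 + 3 + 5 + 2 + 4) / 5 = 21/5 = 4.2
  mean(V) = (5 + 6 + 1 + 3 + 8) / 5 = 23/5 = 4.6

Step 2 — sample variances and covariances s[i,j] = (1/(n-1)) · Σ_k (x_{k,i} - mean_i) · (x_{k,j} - mean_j), with n-1 = 4:
  s[U,U] = ((2.8)·(2.8) + (-1.2)·(-1.2) + (0.8)·(0.8) + (-2.2)·(-2.2) + (-0.2)·(-0.2)) / 4 = 14.8/4 = 3.7
  s[U,V] = ((2.8)·(0.4) + (-1.2)·(1.4) + (0.8)·(-3.6) + (-2.2)·(-1.6) + (-0.2)·(3.4)) / 4 = -0.6/4 = -0.15
  s[V,V] = ((0.4)·(0.4) + (1.4)·(1.4) + (-3.6)·(-3.6) + (-1.6)·(-1.6) + (3.4)·(3.4)) / 4 = 29.2/4 = 7.3
  Sample standard deviations s_i = √(s[i,i]):
  s(U) = √(3.7) = 1.9235
  s(V) = √(7.3) = 2.7019

Step 3 — r_{ij} = s_{ij} / (s_i · s_j):
  r[U,U] = 1 (diagonal).
  r[U,V] = -0.15 / (1.9235 · 2.7019) = -0.15 / 5.1971 = -0.0289
  r[V,V] = 1 (diagonal).

R is symmetric with unit diagonal. Assembling:

R = [[1, -0.0289],
 [-0.0289, 1]]


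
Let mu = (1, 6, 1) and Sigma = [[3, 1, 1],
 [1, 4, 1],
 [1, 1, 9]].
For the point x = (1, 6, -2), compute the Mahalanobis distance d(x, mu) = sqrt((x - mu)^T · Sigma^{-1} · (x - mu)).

Step 1 — centre the observation: (x - mu) = (0, 0, -3).

Step 2 — invert Sigma (cofactor / det for 3×3, or solve directly):
  Sigma^{-1} = [[0.3723, -0.0851, -0.0319],
 [-0.0851, 0.2766, -0.0213],
 [-0.0319, -0.0213, 0.117]].

Step 3 — form the quadratic (x - mu)^T · Sigma^{-1} · (x - mu):
  Sigma^{-1} · (x - mu) = (0.0957, 0.0638, -0.3511).
  (x - mu)^T · [Sigma^{-1} · (x - mu)] = (0)·(0.0957) + (0)·(0.0638) + (-3)·(-0.3511) = 1.0532.

Step 4 — take square root: d = √(1.0532) ≈ 1.0263.

d(x, mu) = √(1.0532) ≈ 1.0263


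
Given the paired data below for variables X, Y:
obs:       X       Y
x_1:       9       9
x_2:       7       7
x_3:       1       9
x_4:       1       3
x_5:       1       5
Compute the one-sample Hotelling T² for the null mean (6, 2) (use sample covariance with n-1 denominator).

Step 1 — sample mean vector:
  mean(X) = (9 + 7 + 1 + 1 + 1) / 5 = 19/5 = 3.8
  mean(Y) = (9 + 7 + 9 + 3 + 5) / 5 = 33/5 = 6.6
  x̄ = (3.8, 6.6),  deviation x̄ - mu_0 = (3.8, 6.6) - (6, 2) = (-2.2, 4.6).

Step 2 — sample covariance matrix, S[i,j] = (1/(n-1)) · Σ_k (x_{k,i} - mean_i) · (x_{k,j} - mean_j), divisor n-1 = 4:
  S[X,X] = ((5.2)·(5.2) + (3.2)·(3.2) + (-2.8)·(-2.8) + (-2.8)·(-2.8) + (-2.8)·(-2.8)) / 4 = 60.8/4 = 15.2
  S[X,Y] = ((5.2)·(2.4) + (3.2)·(0.4) + (-2.8)·(2.4) + (-2.8)·(-3.6) + (-2.8)·(-1.6)) / 4 = 21.6/4 = 5.4
  S[Y,Y] = ((2.4)·(2.4) + (0.4)·(0.4) + (2.4)·(2.4) + (-3.6)·(-3.6) + (-1.6)·(-1.6)) / 4 = 27.2/4 = 6.8
  S = [[15.2, 5.4],
 [5.4, 6.8]].

Step 3 — invert S. det(S) = 15.2·6.8 - (5.4)² = 74.2.
  S^{-1} = (1/det) · [[d, -b], [-b, a]] = [[0.0916, -0.0728],
 [-0.0728, 0.2049]].

Step 4 — quadratic form (x̄ - mu_0)^T · S^{-1} · (x̄ - mu_0):
  S^{-1} · (x̄ - mu_0) = (-0.5364, 1.1024),
  (x̄ - mu_0)^T · [...] = (-2.2)·(-0.5364) + (4.6)·(1.1024) = 6.2512.

Step 5 — scale by n: T² = 5 · 6.2512 = 31.2561.

T² ≈ 31.2561


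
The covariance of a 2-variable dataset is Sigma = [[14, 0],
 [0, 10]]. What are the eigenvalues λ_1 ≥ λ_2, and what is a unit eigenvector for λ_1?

Step 1 — characteristic polynomial of 2×2 Sigma:
  det(Sigma - λI) = λ² - trace · λ + det = 0.
  trace = 14 + 10 = 24, det = 14·10 - (0)² = 140.
Step 2 — discriminant:
  Δ = trace² - 4·det = 576 - 560 = 16.
Step 3 — eigenvalues:
  λ = (trace ± √Δ)/2 = (24 ± 4)/2,
  λ_1 = 14,  λ_2 = 10.

Step 4 — unit eigenvector for λ_1: Sigma is diagonal, so its eigenvectors are the coordinate axes. λ_1 = 14 is the diagonal entry on the first coordinate axis, hence
  v_1 = (1, 0) (||v_1|| = 1).

λ_1 = 14,  λ_2 = 10;  v_1 ≈ (1, 0)


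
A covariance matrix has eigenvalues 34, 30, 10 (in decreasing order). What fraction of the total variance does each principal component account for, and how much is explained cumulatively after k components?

Step 1 — total variance = trace(Sigma) = Σ λ_i = 34 + 30 + 10 = 74.

Step 2 — fraction explained by component i = λ_i / Σ λ:
  PC1: 34/74 = 0.4595
  PC2: 30/74 = 0.4054
  PC3: 10/74 = 0.1351

Step 3 — cumulative fraction after k components = (λ_1 + ... + λ_k) / Σ λ:
  k = 1: 34/74 = 0.4595
  k = 2: (34 + 30)/74 = 64/74 = 0.8649
  k = 3: (34 + 30 + 10)/74 = 74/74 = 1

Summary (fraction, with percent):

explained: PC1 0.4595 (45.95%), PC2 0.4054 (40.54%), PC3 0.1351 (13.51%);  cumulative: 0.4595, 0.8649, 1


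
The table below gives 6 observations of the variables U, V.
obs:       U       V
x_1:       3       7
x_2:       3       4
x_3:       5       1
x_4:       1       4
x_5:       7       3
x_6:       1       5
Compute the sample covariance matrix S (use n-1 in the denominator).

Step 1 — column means:
  mean(U) = (3 + 3 + 5 + 1 + 7 + 1) / 6 = 20/6 = 3.3333
  mean(V) = (7 + 4 + 1 + 4 + 3 + 5) / 6 = 24/6 = 4

Step 2 — sample covariance S[i,j] = (1/(n-1)) · Σ_k (x_{k,i} - mean_i) · (x_{k,j} - mean_j), with n-1 = 5.
  S[U,U] = ((-0.3333)·(-0.3333) + (-0.3333)·(-0.3333) + (1.6667)·(1.6667) + (-2.3333)·(-2.3333) + (3.6667)·(3.6667) + (-2.3333)·(-2.3333)) / 5 = 27.3333/5 = 5.4667
  S[U,V] = ((-0.3333)·(3) + (-0.3333)·(0) + (1.6667)·(-3) + (-2.3333)·(0) + (3.6667)·(-1) + (-2.3333)·(1)) / 5 = -12/5 = -2.4
  S[V,V] = ((3)·(3) + (0)·(0) + (-3)·(-3) + (0)·(0) + (-1)·(-1) + (1)·(1)) / 5 = 20/5 = 4

S is symmetric (S[j,i] = S[i,j]). Assembling:

S = [[5.4667, -2.4],
 [-2.4, 4]]


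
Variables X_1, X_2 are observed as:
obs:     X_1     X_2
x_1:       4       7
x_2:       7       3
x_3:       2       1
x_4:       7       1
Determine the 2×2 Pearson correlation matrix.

Step 1 — column means:
  mean(X_1) = (4 + 7 + 2 + 7) / 4 = 20/4 = 5
  mean(X_2) = (7 + 3 + 1 + 1) / 4 = 12/4 = 3

Step 2 — sample variances and covariances s[i,j] = (1/(n-1)) · Σ_k (x_{k,i} - mean_i) · (x_{k,j} - mean_j), with n-1 = 3:
  s[X_1,X_1] = ((-1)·(-1) + (2)·(2) + (-3)·(-3) + (2)·(2)) / 3 = 18/3 = 6
  s[X_1,X_2] = ((-1)·(4) + (2)·(0) + (-3)·(-2) + (2)·(-2)) / 3 = -2/3 = -0.6667
  s[X_2,X_2] = ((4)·(4) + (0)·(0) + (-2)·(-2) + (-2)·(-2)) / 3 = 24/3 = 8
  Sample standard deviations s_i = √(s[i,i]):
  s(X_1) = √(6) = 2.4495
  s(X_2) = √(8) = 2.8284

Step 3 — r_{ij} = s_{ij} / (s_i · s_j):
  r[X_1,X_1] = 1 (diagonal).
  r[X_1,X_2] = -0.6667 / (2.4495 · 2.8284) = -0.6667 / 6.9282 = -0.0962
  r[X_2,X_2] = 1 (diagonal).

R is symmetric with unit diagonal. Assembling:

R = [[1, -0.0962],
 [-0.0962, 1]]


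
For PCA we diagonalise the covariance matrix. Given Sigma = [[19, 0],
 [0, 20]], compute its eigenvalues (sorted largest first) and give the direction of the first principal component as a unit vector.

Step 1 — characteristic polynomial of 2×2 Sigma:
  det(Sigma - λI) = λ² - trace · λ + det = 0.
  trace = 19 + 20 = 39, det = 19·20 - (0)² = 380.
Step 2 — discriminant:
  Δ = trace² - 4·det = 1521 - 1520 = 1.
Step 3 — eigenvalues:
  λ = (trace ± √Δ)/2 = (39 ± 1)/2,
  λ_1 = 20,  λ_2 = 19.

Step 4 — unit eigenvector for λ_1: Sigma is diagonal, so its eigenvectors are the coordinate axes. λ_1 = 20 is the diagonal entry on the second coordinate axis, hence
  v_1 = (0, 1) (||v_1|| = 1).

λ_1 = 20,  λ_2 = 19;  v_1 ≈ (0, 1)


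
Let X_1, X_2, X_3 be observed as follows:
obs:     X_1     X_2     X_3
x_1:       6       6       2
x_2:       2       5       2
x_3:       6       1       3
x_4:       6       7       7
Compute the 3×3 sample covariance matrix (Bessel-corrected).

Step 1 — column means:
  mean(X_1) = (6 + 2 + 6 + 6) / 4 = 20/4 = 5
  mean(X_2) = (6 + 5 + 1 + 7) / 4 = 19/4 = 4.75
  mean(X_3) = (2 + 2 + 3 + 7) / 4 = 14/4 = 3.5

Step 2 — sample covariance S[i,j] = (1/(n-1)) · Σ_k (x_{k,i} - mean_i) · (x_{k,j} - mean_j), with n-1 = 3.
  S[X_1,X_1] = ((1)·(1) + (-3)·(-3) + (1)·(1) + (1)·(1)) / 3 = 12/3 = 4
  S[X_1,X_2] = ((1)·(1.25) + (-3)·(0.25) + (1)·(-3.75) + (1)·(2.25)) / 3 = -1/3 = -0.3333
  S[X_1,X_3] = ((1)·(-1.5) + (-3)·(-1.5) + (1)·(-0.5) + (1)·(3.5)) / 3 = 6/3 = 2
  S[X_2,X_2] = ((1.25)·(1.25) + (0.25)·(0.25) + (-3.75)·(-3.75) + (2.25)·(2.25)) / 3 = 20.75/3 = 6.9167
  S[X_2,X_3] = ((1.25)·(-1.5) + (0.25)·(-1.5) + (-3.75)·(-0.5) + (2.25)·(3.5)) / 3 = 7.5/3 = 2.5
  S[X_3,X_3] = ((-1.5)·(-1.5) + (-1.5)·(-1.5) + (-0.5)·(-0.5) + (3.5)·(3.5)) / 3 = 17/3 = 5.6667

S is symmetric (S[j,i] = S[i,j]). Assembling:

S = [[4, -0.3333, 2],
 [-0.3333, 6.9167, 2.5],
 [2, 2.5, 5.6667]]


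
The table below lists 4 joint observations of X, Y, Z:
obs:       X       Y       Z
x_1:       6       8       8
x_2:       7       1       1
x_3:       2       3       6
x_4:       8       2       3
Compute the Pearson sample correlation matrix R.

Step 1 — column means:
  mean(X) = (6 + 7 + 2 + 8) / 4 = 23/4 = 5.75
  mean(Y) = (8 + 1 + 3 + 2) / 4 = 14/4 = 3.5
  mean(Z) = (8 + 1 + 6 + 3) / 4 = 18/4 = 4.5

Step 2 — sample variances and covariances s[i,j] = (1/(n-1)) · Σ_k (x_{k,i} - mean_i) · (x_{k,j} - mean_j), with n-1 = 3:
  s[X,X] = ((0.25)·(0.25) + (1.25)·(1.25) + (-3.75)·(-3.75) + (2.25)·(2.25)) / 3 = 20.75/3 = 6.9167
  s[X,Y] = ((0.25)·(4.5) + (1.25)·(-2.5) + (-3.75)·(-0.5) + (2.25)·(-1.5)) / 3 = -3.5/3 = -1.1667
  s[X,Z] = ((0.25)·(3.5) + (1.25)·(-3.5) + (-3.75)·(1.5) + (2.25)·(-1.5)) / 3 = -12.5/3 = -4.1667
  s[Y,Y] = ((4.5)·(4.5) + (-2.5)·(-2.5) + (-0.5)·(-0.5) + (-1.5)·(-1.5)) / 3 = 29/3 = 9.6667
  s[Y,Z] = ((4.5)·(3.5) + (-2.5)·(-3.5) + (-0.5)·(1.5) + (-1.5)·(-1.5)) / 3 = 26/3 = 8.6667
  s[Z,Z] = ((3.5)·(3.5) + (-3.5)·(-3.5) + (1.5)·(1.5) + (-1.5)·(-1.5)) / 3 = 29/3 = 9.6667
  Sample standard deviations s_i = √(s[i,i]):
  s(X) = √(6.9167) = 2.63
  s(Y) = √(9.6667) = 3.1091
  s(Z) = √(9.6667) = 3.1091

Step 3 — r_{ij} = s_{ij} / (s_i · s_j):
  r[X,X] = 1 (diagonal).
  r[X,Y] = -1.1667 / (2.63 · 3.1091) = -1.1667 / 8.1769 = -0.1427
  r[X,Z] = -4.1667 / (2.63 · 3.1091) = -4.1667 / 8.1769 = -0.5096
  r[Y,Y] = 1 (diagonal).
  r[Y,Z] = 8.6667 / (3.1091 · 3.1091) = 8.6667 / 9.6667 = 0.8966
  r[Z,Z] = 1 (diagonal).

R is symmetric with unit diagonal. Assembling:

R = [[1, -0.1427, -0.5096],
 [-0.1427, 1, 0.8966],
 [-0.5096, 0.8966, 1]]


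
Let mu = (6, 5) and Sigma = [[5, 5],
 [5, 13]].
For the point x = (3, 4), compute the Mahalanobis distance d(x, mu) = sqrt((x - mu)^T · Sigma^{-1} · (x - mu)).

Step 1 — centre the observation: (x - mu) = (-3, -1).

Step 2 — invert Sigma. det(Sigma) = 5·13 - (5)² = 40.
  Sigma^{-1} = (1/det) · [[d, -b], [-b, a]] = [[0.325, -0.125],
 [-0.125, 0.125]].

Step 3 — form the quadratic (x - mu)^T · Sigma^{-1} · (x - mu):
  Sigma^{-1} · (x - mu) = (-0.85, 0.25).
  (x - mu)^T · [Sigma^{-1} · (x - mu)] = (-3)·(-0.85) + (-1)·(0.25) = 2.3.

Step 4 — take square root: d = √(2.3) ≈ 1.5166.

d(x, mu) = √(2.3) ≈ 1.5166


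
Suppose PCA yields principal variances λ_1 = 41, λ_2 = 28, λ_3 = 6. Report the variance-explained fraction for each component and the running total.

Step 1 — total variance = trace(Sigma) = Σ λ_i = 41 + 28 + 6 = 75.

Step 2 — fraction explained by component i = λ_i / Σ λ:
  PC1: 41/75 = 0.5467
  PC2: 28/75 = 0.3733
  PC3: 6/75 = 0.08

Step 3 — cumulative fraction after k components = (λ_1 + ... + λ_k) / Σ λ:
  k = 1: 41/75 = 0.5467
  k = 2: (41 + 28)/75 = 69/75 = 0.92
  k = 3: (41 + 28 + 6)/75 = 75/75 = 1

Summary (fraction, with percent):

explained: PC1 0.5467 (54.67%), PC2 0.3733 (37.33%), PC3 0.08 (8%);  cumulative: 0.5467, 0.92, 1


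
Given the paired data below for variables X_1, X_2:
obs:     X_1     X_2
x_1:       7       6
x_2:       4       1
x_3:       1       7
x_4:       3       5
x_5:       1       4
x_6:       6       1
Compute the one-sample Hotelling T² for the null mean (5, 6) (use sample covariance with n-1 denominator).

Step 1 — sample mean vector:
  mean(X_1) = (7 + 4 + 1 + 3 + 1 + 6) / 6 = 22/6 = 3.6667
  mean(X_2) = (6 + 1 + 7 + 5 + 4 + 1) / 6 = 24/6 = 4
  x̄ = (3.6667, 4),  deviation x̄ - mu_0 = (3.6667, 4) - (5, 6) = (-1.3333, -2).

Step 2 — sample covariance matrix, S[i,j] = (1/(n-1)) · Σ_k (x_{k,i} - mean_i) · (x_{k,j} - mean_j), divisor n-1 = 5:
  S[X_1,X_1] = ((3.3333)·(3.3333) + (0.3333)·(0.3333) + (-2.6667)·(-2.6667) + (-0.6667)·(-0.6667) + (-2.6667)·(-2.6667) + (2.3333)·(2.3333)) / 5 = 31.3333/5 = 6.2667
  S[X_1,X_2] = ((3.3333)·(2) + (0.3333)·(-3) + (-2.6667)·(3) + (-0.6667)·(1) + (-2.6667)·(0) + (2.3333)·(-3)) / 5 = -10/5 = -2
  S[X_2,X_2] = ((2)·(2) + (-3)·(-3) + (3)·(3) + (1)·(1) + (0)·(0) + (-3)·(-3)) / 5 = 32/5 = 6.4
  S = [[6.2667, -2],
 [-2, 6.4]].

Step 3 — invert S. det(S) = 6.2667·6.4 - (-2)² = 36.1067.
  S^{-1} = (1/det) · [[d, -b], [-b, a]] = [[0.1773, 0.0554],
 [0.0554, 0.1736]].

Step 4 — quadratic form (x̄ - mu_0)^T · S^{-1} · (x̄ - mu_0):
  S^{-1} · (x̄ - mu_0) = (-0.3471, -0.421),
  (x̄ - mu_0)^T · [...] = (-1.3333)·(-0.3471) + (-2)·(-0.421) = 1.3048.

Step 5 — scale by n: T² = 6 · 1.3048 = 7.8287.

T² ≈ 7.8287


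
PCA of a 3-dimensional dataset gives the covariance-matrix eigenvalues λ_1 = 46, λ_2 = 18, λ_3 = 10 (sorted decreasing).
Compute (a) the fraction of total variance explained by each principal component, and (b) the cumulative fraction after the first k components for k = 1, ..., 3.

Step 1 — total variance = trace(Sigma) = Σ λ_i = 46 + 18 + 10 = 74.

Step 2 — fraction explained by component i = λ_i / Σ λ:
  PC1: 46/74 = 0.6216
  PC2: 18/74 = 0.2432
  PC3: 10/74 = 0.1351

Step 3 — cumulative fraction after k components = (λ_1 + ... + λ_k) / Σ λ:
  k = 1: 46/74 = 0.6216
  k = 2: (46 + 18)/74 = 64/74 = 0.8649
  k = 3: (46 + 18 + 10)/74 = 74/74 = 1

Summary (fraction, with percent):

explained: PC1 0.6216 (62.16%), PC2 0.2432 (24.32%), PC3 0.1351 (13.51%);  cumulative: 0.6216, 0.8649, 1


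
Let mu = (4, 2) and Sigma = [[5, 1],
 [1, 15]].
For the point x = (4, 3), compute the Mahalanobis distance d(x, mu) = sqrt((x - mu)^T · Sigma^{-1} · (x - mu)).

Step 1 — centre the observation: (x - mu) = (0, 1).

Step 2 — invert Sigma. det(Sigma) = 5·15 - (1)² = 74.
  Sigma^{-1} = (1/det) · [[d, -b], [-b, a]] = [[0.2027, -0.0135],
 [-0.0135, 0.0676]].

Step 3 — form the quadratic (x - mu)^T · Sigma^{-1} · (x - mu):
  Sigma^{-1} · (x - mu) = (-0.0135, 0.0676).
  (x - mu)^T · [Sigma^{-1} · (x - mu)] = (0)·(-0.0135) + (1)·(0.0676) = 0.0676.

Step 4 — take square root: d = √(0.0676) ≈ 0.2599.

d(x, mu) = √(0.0676) ≈ 0.2599


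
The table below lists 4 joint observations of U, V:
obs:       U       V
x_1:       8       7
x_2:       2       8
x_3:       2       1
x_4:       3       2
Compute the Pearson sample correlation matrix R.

Step 1 — column means:
  mean(U) = (8 + 2 + 2 + 3) / 4 = 15/4 = 3.75
  mean(V) = (7 + 8 + 1 + 2) / 4 = 18/4 = 4.5

Step 2 — sample variances and covariances s[i,j] = (1/(n-1)) · Σ_k (x_{k,i} - mean_i) · (x_{k,j} - mean_j), with n-1 = 3:
  s[U,U] = ((4.25)·(4.25) + (-1.75)·(-1.75) + (-1.75)·(-1.75) + (-0.75)·(-0.75)) / 3 = 24.75/3 = 8.25
  s[U,V] = ((4.25)·(2.5) + (-1.75)·(3.5) + (-1.75)·(-3.5) + (-0.75)·(-2.5)) / 3 = 12.5/3 = 4.1667
  s[V,V] = ((2.5)·(2.5) + (3.5)·(3.5) + (-3.5)·(-3.5) + (-2.5)·(-2.5)) / 3 = 37/3 = 12.3333
  Sample standard deviations s_i = √(s[i,i]):
  s(U) = √(8.25) = 2.8723
  s(V) = √(12.3333) = 3.5119

Step 3 — r_{ij} = s_{ij} / (s_i · s_j):
  r[U,U] = 1 (diagonal).
  r[U,V] = 4.1667 / (2.8723 · 3.5119) = 4.1667 / 10.0871 = 0.4131
  r[V,V] = 1 (diagonal).

R is symmetric with unit diagonal. Assembling:

R = [[1, 0.4131],
 [0.4131, 1]]


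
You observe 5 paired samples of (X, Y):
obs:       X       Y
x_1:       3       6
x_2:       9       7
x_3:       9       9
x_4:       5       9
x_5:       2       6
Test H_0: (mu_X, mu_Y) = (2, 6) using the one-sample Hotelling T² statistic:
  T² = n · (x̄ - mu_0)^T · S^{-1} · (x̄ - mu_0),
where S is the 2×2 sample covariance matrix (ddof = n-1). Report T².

Step 1 — sample mean vector:
  mean(X) = (3 + 9 + 9 + 5 + 2) / 5 = 28/5 = 5.6
  mean(Y) = (6 + 7 + 9 + 9 + 6) / 5 = 37/5 = 7.4
  x̄ = (5.6, 7.4),  deviation x̄ - mu_0 = (5.6, 7.4) - (2, 6) = (3.6, 1.4).

Step 2 — sample covariance matrix, S[i,j] = (1/(n-1)) · Σ_k (x_{k,i} - mean_i) · (x_{k,j} - mean_j), divisor n-1 = 4:
  S[X,X] = ((-2.6)·(-2.6) + (3.4)·(3.4) + (3.4)·(3.4) + (-0.6)·(-0.6) + (-3.6)·(-3.6)) / 4 = 43.2/4 = 10.8
  S[X,Y] = ((-2.6)·(-1.4) + (3.4)·(-0.4) + (3.4)·(1.6) + (-0.6)·(1.6) + (-3.6)·(-1.4)) / 4 = 11.8/4 = 2.95
  S[Y,Y] = ((-1.4)·(-1.4) + (-0.4)·(-0.4) + (1.6)·(1.6) + (1.6)·(1.6) + (-1.4)·(-1.4)) / 4 = 9.2/4 = 2.3
  S = [[10.8, 2.95],
 [2.95, 2.3]].

Step 3 — invert S. det(S) = 10.8·2.3 - (2.95)² = 16.1375.
  S^{-1} = (1/det) · [[d, -b], [-b, a]] = [[0.1425, -0.1828],
 [-0.1828, 0.6692]].

Step 4 — quadratic form (x̄ - mu_0)^T · S^{-1} · (x̄ - mu_0):
  S^{-1} · (x̄ - mu_0) = (0.2572, 0.2789),
  (x̄ - mu_0)^T · [...] = (3.6)·(0.2572) + (1.4)·(0.2789) = 1.3162.

Step 5 — scale by n: T² = 5 · 1.3162 = 6.5809.

T² ≈ 6.5809


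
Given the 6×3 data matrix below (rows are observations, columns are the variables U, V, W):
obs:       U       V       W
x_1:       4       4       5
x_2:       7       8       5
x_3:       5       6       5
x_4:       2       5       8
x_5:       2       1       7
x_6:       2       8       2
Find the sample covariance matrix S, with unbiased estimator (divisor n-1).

Step 1 — column means:
  mean(U) = (4 + 7 + 5 + 2 + 2 + 2) / 6 = 22/6 = 3.6667
  mean(V) = (4 + 8 + 6 + 5 + 1 + 8) / 6 = 32/6 = 5.3333
  mean(W) = (5 + 5 + 5 + 8 + 7 + 2) / 6 = 32/6 = 5.3333

Step 2 — sample covariance S[i,j] = (1/(n-1)) · Σ_k (x_{k,i} - mean_i) · (x_{k,j} - mean_j), with n-1 = 5.
  S[U,U] = ((0.3333)·(0.3333) + (3.3333)·(3.3333) + (1.3333)·(1.3333) + (-1.6667)·(-1.6667) + (-1.6667)·(-1.6667) + (-1.6667)·(-1.6667)) / 5 = 21.3333/5 = 4.2667
  S[U,V] = ((0.3333)·(-1.3333) + (3.3333)·(2.6667) + (1.3333)·(0.6667) + (-1.6667)·(-0.3333) + (-1.6667)·(-4.3333) + (-1.6667)·(2.6667)) / 5 = 12.6667/5 = 2.5333
  S[U,W] = ((0.3333)·(-0.3333) + (3.3333)·(-0.3333) + (1.3333)·(-0.3333) + (-1.6667)·(2.6667) + (-1.6667)·(1.6667) + (-1.6667)·(-3.3333)) / 5 = -3.3333/5 = -0.6667
  S[V,V] = ((-1.3333)·(-1.3333) + (2.6667)·(2.6667) + (0.6667)·(0.6667) + (-0.3333)·(-0.3333) + (-4.3333)·(-4.3333) + (2.6667)·(2.6667)) / 5 = 35.3333/5 = 7.0667
  S[V,W] = ((-1.3333)·(-0.3333) + (2.6667)·(-0.3333) + (0.6667)·(-0.3333) + (-0.3333)·(2.6667) + (-4.3333)·(1.6667) + (2.6667)·(-3.3333)) / 5 = -17.6667/5 = -3.5333
  S[W,W] = ((-0.3333)·(-0.3333) + (-0.3333)·(-0.3333) + (-0.3333)·(-0.3333) + (2.6667)·(2.6667) + (1.6667)·(1.6667) + (-3.3333)·(-3.3333)) / 5 = 21.3333/5 = 4.2667

S is symmetric (S[j,i] = S[i,j]). Assembling:

S = [[4.2667, 2.5333, -0.6667],
 [2.5333, 7.0667, -3.5333],
 [-0.6667, -3.5333, 4.2667]]


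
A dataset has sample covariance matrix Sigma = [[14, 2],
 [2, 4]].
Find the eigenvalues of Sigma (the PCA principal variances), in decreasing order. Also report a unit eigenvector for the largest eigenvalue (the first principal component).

Step 1 — characteristic polynomial of 2×2 Sigma:
  det(Sigma - λI) = λ² - trace · λ + det = 0.
  trace = 14 + 4 = 18, det = 14·4 - (2)² = 52.
Step 2 — discriminant:
  Δ = trace² - 4·det = 324 - 208 = 116.
Step 3 — eigenvalues:
  λ = (trace ± √Δ)/2 = (18 ± 10.7703)/2,
  λ_1 = 14.3852,  λ_2 = 3.6148.

Step 4 — unit eigenvector for λ_1: solve (Sigma - λ_1 I)v = 0. First row:
  (14 - 14.3852)·v_x + (2)·v_y = 0, i.e. (-0.3852)·v_x + (2)·v_y = 0,
  so v ∝ (b, λ_1 - a) = (2, 0.3852) = u.
  ||u|| = √((2)² + (0.3852)²) = √(4.1484) ≈ 2.0368,
  v_1 = u/||u|| ≈ (0.982, 0.1891) (||v_1|| = 1).

λ_1 = 14.3852,  λ_2 = 3.6148;  v_1 ≈ (0.982, 0.1891)


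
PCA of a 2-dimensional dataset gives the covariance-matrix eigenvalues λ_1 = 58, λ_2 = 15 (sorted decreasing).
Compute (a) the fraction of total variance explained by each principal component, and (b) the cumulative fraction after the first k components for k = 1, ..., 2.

Step 1 — total variance = trace(Sigma) = Σ λ_i = 58 + 15 = 73.

Step 2 — fraction explained by component i = λ_i / Σ λ:
  PC1: 58/73 = 0.7945
  PC2: 15/73 = 0.2055

Step 3 — cumulative fraction after k components = (λ_1 + ... + λ_k) / Σ λ:
  k = 1: 58/73 = 0.7945
  k = 2: (58 + 15)/73 = 73/73 = 1

Summary (fraction, with percent):

explained: PC1 0.7945 (79.45%), PC2 0.2055 (20.55%);  cumulative: 0.7945, 1


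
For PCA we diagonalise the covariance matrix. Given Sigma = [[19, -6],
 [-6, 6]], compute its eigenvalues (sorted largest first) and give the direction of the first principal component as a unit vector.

Step 1 — characteristic polynomial of 2×2 Sigma:
  det(Sigma - λI) = λ² - trace · λ + det = 0.
  trace = 19 + 6 = 25, det = 19·6 - (-6)² = 78.
Step 2 — discriminant:
  Δ = trace² - 4·det = 625 - 312 = 313.
Step 3 — eigenvalues:
  λ = (trace ± √Δ)/2 = (25 ± 17.6918)/2,
  λ_1 = 21.3459,  λ_2 = 3.6541.

Step 4 — unit eigenvector for λ_1: solve (Sigma - λ_1 I)v = 0. First row:
  (19 - 21.3459)·v_x + (-6)·v_y = 0, i.e. (-2.3459)·v_x + (-6)·v_y = 0,
  so v ∝ (b, λ_1 - a) = (-6, 2.3459); multiply by -1 so the first entry is positive: u = (6, -2.3459).
  ||u|| = √((6)² + (-2.3459)²) = √(41.5033) ≈ 6.4423,
  v_1 = u/||u|| ≈ (0.9313, -0.3641) (||v_1|| = 1).

λ_1 = 21.3459,  λ_2 = 3.6541;  v_1 ≈ (0.9313, -0.3641)


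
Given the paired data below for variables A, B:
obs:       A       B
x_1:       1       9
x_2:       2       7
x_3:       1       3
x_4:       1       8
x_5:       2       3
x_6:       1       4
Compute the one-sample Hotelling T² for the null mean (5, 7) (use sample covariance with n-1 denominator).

Step 1 — sample mean vector:
  mean(A) = (1 + 2 + 1 + 1 + 2 + 1) / 6 = 8/6 = 1.3333
  mean(B) = (9 + 7 + 3 + 8 + 3 + 4) / 6 = 34/6 = 5.6667
  x̄ = (1.3333, 5.6667),  deviation x̄ - mu_0 = (1.3333, 5.6667) - (5, 7) = (-3.6667, -1.3333).

Step 2 — sample covariance matrix, S[i,j] = (1/(n-1)) · Σ_k (x_{k,i} - mean_i) · (x_{k,j} - mean_j), divisor n-1 = 5:
  S[A,A] = ((-0.3333)·(-0.3333) + (0.6667)·(0.6667) + (-0.3333)·(-0.3333) + (-0.3333)·(-0.3333) + (0.6667)·(0.6667) + (-0.3333)·(-0.3333)) / 5 = 1.3333/5 = 0.2667
  S[A,B] = ((-0.3333)·(3.3333) + (0.6667)·(1.3333) + (-0.3333)·(-2.6667) + (-0.3333)·(2.3333) + (0.6667)·(-2.6667) + (-0.3333)·(-1.6667)) / 5 = -1.3333/5 = -0.2667
  S[B,B] = ((3.3333)·(3.3333) + (1.3333)·(1.3333) + (-2.6667)·(-2.6667) + (2.3333)·(2.3333) + (-2.6667)·(-2.6667) + (-1.6667)·(-1.6667)) / 5 = 35.3333/5 = 7.0667
  S = [[0.2667, -0.2667],
 [-0.2667, 7.0667]].

Step 3 — invert S. det(S) = 0.2667·7.0667 - (-0.2667)² = 1.8133.
  S^{-1} = (1/det) · [[d, -b], [-b, a]] = [[3.8971, 0.1471],
 [0.1471, 0.1471]].

Step 4 — quadratic form (x̄ - mu_0)^T · S^{-1} · (x̄ - mu_0):
  S^{-1} · (x̄ - mu_0) = (-14.4853, -0.7353),
  (x̄ - mu_0)^T · [...] = (-3.6667)·(-14.4853) + (-1.3333)·(-0.7353) = 54.0931.

Step 5 — scale by n: T² = 6 · 54.0931 = 324.5588.

T² ≈ 324.5588


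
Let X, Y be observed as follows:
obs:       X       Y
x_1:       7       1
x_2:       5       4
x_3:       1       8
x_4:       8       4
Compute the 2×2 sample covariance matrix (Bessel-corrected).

Step 1 — column means:
  mean(X) = (7 + 5 + 1 + 8) / 4 = 21/4 = 5.25
  mean(Y) = (1 + 4 + 8 + 4) / 4 = 17/4 = 4.25

Step 2 — sample covariance S[i,j] = (1/(n-1)) · Σ_k (x_{k,i} - mean_i) · (x_{k,j} - mean_j), with n-1 = 3.
  S[X,X] = ((1.75)·(1.75) + (-0.25)·(-0.25) + (-4.25)·(-4.25) + (2.75)·(2.75)) / 3 = 28.75/3 = 9.5833
  S[X,Y] = ((1.75)·(-3.25) + (-0.25)·(-0.25) + (-4.25)·(3.75) + (2.75)·(-0.25)) / 3 = -22.25/3 = -7.4167
  S[Y,Y] = ((-3.25)·(-3.25) + (-0.25)·(-0.25) + (3.75)·(3.75) + (-0.25)·(-0.25)) / 3 = 24.75/3 = 8.25

S is symmetric (S[j,i] = S[i,j]). Assembling:

S = [[9.5833, -7.4167],
 [-7.4167, 8.25]]


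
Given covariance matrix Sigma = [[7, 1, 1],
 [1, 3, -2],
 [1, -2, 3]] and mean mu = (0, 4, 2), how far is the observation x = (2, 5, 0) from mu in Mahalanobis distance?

Step 1 — centre the observation: (x - mu) = (2, 1, -2).

Step 2 — invert Sigma (cofactor / det for 3×3, or solve directly):
  Sigma^{-1} = [[0.2, -0.2, -0.2],
 [-0.2, 0.8, 0.6],
 [-0.2, 0.6, 0.8]].

Step 3 — form the quadratic (x - mu)^T · Sigma^{-1} · (x - mu):
  Sigma^{-1} · (x - mu) = (0.6, -0.8, -1.4).
  (x - mu)^T · [Sigma^{-1} · (x - mu)] = (2)·(0.6) + (1)·(-0.8) + (-2)·(-1.4) = 3.2.

Step 4 — take square root: d = √(3.2) ≈ 1.7889.

d(x, mu) = √(3.2) ≈ 1.7889


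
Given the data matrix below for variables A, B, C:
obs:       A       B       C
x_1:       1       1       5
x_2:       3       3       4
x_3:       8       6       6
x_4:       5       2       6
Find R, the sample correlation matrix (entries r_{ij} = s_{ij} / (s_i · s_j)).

Step 1 — column means:
  mean(A) = (1 + 3 + 8 + 5) / 4 = 17/4 = 4.25
  mean(B) = (1 + 3 + 6 + 2) / 4 = 12/4 = 3
  mean(C) = (5 + 4 + 6 + 6) / 4 = 21/4 = 5.25

Step 2 — sample variances and covariances s[i,j] = (1/(n-1)) · Σ_k (x_{k,i} - mean_i) · (x_{k,j} - mean_j), with n-1 = 3:
  s[A,A] = ((-3.25)·(-3.25) + (-1.25)·(-1.25) + (3.75)·(3.75) + (0.75)·(0.75)) / 3 = 26.75/3 = 8.9167
  s[A,B] = ((-3.25)·(-2) + (-1.25)·(0) + (3.75)·(3) + (0.75)·(-1)) / 3 = 17/3 = 5.6667
  s[A,C] = ((-3.25)·(-0.25) + (-1.25)·(-1.25) + (3.75)·(0.75) + (0.75)·(0.75)) / 3 = 5.75/3 = 1.9167
  s[B,B] = ((-2)·(-2) + (0)·(0) + (3)·(3) + (-1)·(-1)) / 3 = 14/3 = 4.6667
  s[B,C] = ((-2)·(-0.25) + (0)·(-1.25) + (3)·(0.75) + (-1)·(0.75)) / 3 = 2/3 = 0.6667
  s[C,C] = ((-0.25)·(-0.25) + (-1.25)·(-1.25) + (0.75)·(0.75) + (0.75)·(0.75)) / 3 = 2.75/3 = 0.9167
  Sample standard deviations s_i = √(s[i,i]):
  s(A) = √(8.9167) = 2.9861
  s(B) = √(4.6667) = 2.1602
  s(C) = √(0.9167) = 0.9574

Step 3 — r_{ij} = s_{ij} / (s_i · s_j):
  r[A,A] = 1 (diagonal).
  r[A,B] = 5.6667 / (2.9861 · 2.1602) = 5.6667 / 6.4507 = 0.8785
  r[A,C] = 1.9167 / (2.9861 · 0.9574) = 1.9167 / 2.859 = 0.6704
  r[B,B] = 1 (diagonal).
  r[B,C] = 0.6667 / (2.1602 · 0.9574) = 0.6667 / 2.0683 = 0.3223
  r[C,C] = 1 (diagonal).

R is symmetric with unit diagonal. Assembling:

R = [[1, 0.8785, 0.6704],
 [0.8785, 1, 0.3223],
 [0.6704, 0.3223, 1]]


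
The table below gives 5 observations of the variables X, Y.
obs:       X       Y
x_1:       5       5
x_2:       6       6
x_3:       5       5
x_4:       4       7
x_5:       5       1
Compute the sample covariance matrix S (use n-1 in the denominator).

Step 1 — column means:
  mean(X) = (5 + 6 + 5 + 4 + 5) / 5 = 25/5 = 5
  mean(Y) = (5 + 6 + 5 + 7 + 1) / 5 = 24/5 = 4.8

Step 2 — sample covariance S[i,j] = (1/(n-1)) · Σ_k (x_{k,i} - mean_i) · (x_{k,j} - mean_j), with n-1 = 4.
  S[X,X] = ((0)·(0) + (1)·(1) + (0)·(0) + (-1)·(-1) + (0)·(0)) / 4 = 2/4 = 0.5
  S[X,Y] = ((0)·(0.2) + (1)·(1.2) + (0)·(0.2) + (-1)·(2.2) + (0)·(-3.8)) / 4 = -1/4 = -0.25
  S[Y,Y] = ((0.2)·(0.2) + (1.2)·(1.2) + (0.2)·(0.2) + (2.2)·(2.2) + (-3.8)·(-3.8)) / 4 = 20.8/4 = 5.2

S is symmetric (S[j,i] = S[i,j]). Assembling:

S = [[0.5, -0.25],
 [-0.25, 5.2]]


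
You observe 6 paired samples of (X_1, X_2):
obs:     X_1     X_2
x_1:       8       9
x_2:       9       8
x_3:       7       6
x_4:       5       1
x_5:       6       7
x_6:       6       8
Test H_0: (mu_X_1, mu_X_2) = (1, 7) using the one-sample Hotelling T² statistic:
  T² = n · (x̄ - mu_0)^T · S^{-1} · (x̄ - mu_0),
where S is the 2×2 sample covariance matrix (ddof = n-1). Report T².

Step 1 — sample mean vector:
  mean(X_1) = (8 + 9 + 7 + 5 + 6 + 6) / 6 = 41/6 = 6.8333
  mean(X_2) = (9 + 8 + 6 + 1 + 7 + 8) / 6 = 39/6 = 6.5
  x̄ = (6.8333, 6.5),  deviation x̄ - mu_0 = (6.8333, 6.5) - (1, 7) = (5.8333, -0.5).

Step 2 — sample covariance matrix, S[i,j] = (1/(n-1)) · Σ_k (x_{k,i} - mean_i) · (x_{k,j} - mean_j), divisor n-1 = 5:
  S[X_1,X_1] = ((1.1667)·(1.1667) + (2.1667)·(2.1667) + (0.1667)·(0.1667) + (-1.8333)·(-1.8333) + (-0.8333)·(-0.8333) + (-0.8333)·(-0.8333)) / 5 = 10.8333/5 = 2.1667
  S[X_1,X_2] = ((1.1667)·(2.5) + (2.1667)·(1.5) + (0.1667)·(-0.5) + (-1.8333)·(-5.5) + (-0.8333)·(0.5) + (-0.8333)·(1.5)) / 5 = 14.5/5 = 2.9
  S[X_2,X_2] = ((2.5)·(2.5) + (1.5)·(1.5) + (-0.5)·(-0.5) + (-5.5)·(-5.5) + (0.5)·(0.5) + (1.5)·(1.5)) / 5 = 41.5/5 = 8.3
  S = [[2.1667, 2.9],
 [2.9, 8.3]].

Step 3 — invert S. det(S) = 2.1667·8.3 - (2.9)² = 9.5733.
  S^{-1} = (1/det) · [[d, -b], [-b, a]] = [[0.867, -0.3029],
 [-0.3029, 0.2263]].

Step 4 — quadratic form (x̄ - mu_0)^T · S^{-1} · (x̄ - mu_0):
  S^{-1} · (x̄ - mu_0) = (5.2089, -1.8802),
  (x̄ - mu_0)^T · [...] = (5.8333)·(5.2089) + (-0.5)·(-1.8802) = 31.3254.

Step 5 — scale by n: T² = 6 · 31.3254 = 187.9526.

T² ≈ 187.9526


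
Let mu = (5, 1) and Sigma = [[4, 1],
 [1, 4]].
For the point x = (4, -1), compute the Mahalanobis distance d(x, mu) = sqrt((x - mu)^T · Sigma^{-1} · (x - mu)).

Step 1 — centre the observation: (x - mu) = (-1, -2).

Step 2 — invert Sigma. det(Sigma) = 4·4 - (1)² = 15.
  Sigma^{-1} = (1/det) · [[d, -b], [-b, a]] = [[0.2667, -0.0667],
 [-0.0667, 0.2667]].

Step 3 — form the quadratic (x - mu)^T · Sigma^{-1} · (x - mu):
  Sigma^{-1} · (x - mu) = (-0.1333, -0.4667).
  (x - mu)^T · [Sigma^{-1} · (x - mu)] = (-1)·(-0.1333) + (-2)·(-0.4667) = 1.0667.

Step 4 — take square root: d = √(1.0667) ≈ 1.0328.

d(x, mu) = √(1.0667) ≈ 1.0328


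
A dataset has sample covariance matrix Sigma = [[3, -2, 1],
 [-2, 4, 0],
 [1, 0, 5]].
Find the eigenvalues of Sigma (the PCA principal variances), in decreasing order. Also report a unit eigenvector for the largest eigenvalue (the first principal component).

Step 1 — characteristic polynomial p(λ) = det(λI - Sigma) = λ³ - tr·λ² + c_1·λ - det, where tr = trace, c_1 = sum of the principal 2×2 minors, det = det(Sigma):
  tr = 3 + 4 + 5 = 12,
  c_1 = (3·4 - (-2)²) + (3·5 - (1)²) + (4·5 - (0)²) = 8 + 14 + 20 = 42,
  det = 3·(4·5 - (0)²) - (-2)·((-2)·5 - (0)·(1)) + (1)·((-2)·(0) - 4·(1)) = 3·(20) - (-2)·(-10) + (1)·(-4) = 36.
  So p(λ) = λ³ - 12λ² + 42λ - 36.
Step 2 — look for an integer root (rational root theorem: any rational root is an integer divisor of 36). Testing λ = 6:
  p(6) = 216 - 432 + 252 - 36 = 0  ✓
  Dividing out (λ - 6): p(λ) = (λ - 6)(λ² - 6λ + 6).
Step 3 — remaining eigenvalues from the quadratic λ² - 6λ + 6 = 0:
  Δ = 6² - 4·6 = 36 - 24 = 12,  λ = (6 ± √12)/2 = (6 ± 3.4641)/2 ≈ 4.7321 or 1.2679.
  Sorted: λ_1 = 6,  λ_2 = 4.7321,  λ_3 = 1.2679  (check: sum = 12 = tr ✓).

Step 4 — unit eigenvector for λ_1 = 6: v spans the null space of (Sigma - λ_1 I), whose rows are
  r_1 = (-3, -2, 1),  r_2 = (-2, -2, 0),  r_3 = (1, 0, -1).
  v is orthogonal to every row, so take v ∝ r_1 × r_2 = ((-2)·(0) - (1)·(-2), (1)·(-2) - (-3)·(0), (-3)·(-2) - (-2)·(-2)) = (2, -2, 2).
  Rescale (divide by 2): u = (1, -1, 1).
  ||u|| = √((1)² + (-1)² + (1)²) = √(3) ≈ 1.7321,  v_1 = u/||u|| ≈ (0.5774, -0.5774, 0.5774) (||v_1|| = 1).

λ_1 = 6,  λ_2 = 4.7321,  λ_3 = 1.2679;  v_1 ≈ (0.5774, -0.5774, 0.5774)


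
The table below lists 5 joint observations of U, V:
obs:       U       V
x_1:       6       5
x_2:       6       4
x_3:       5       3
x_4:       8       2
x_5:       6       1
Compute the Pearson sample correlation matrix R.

Step 1 — column means:
  mean(U) = (6 + 6 + 5 + 8 + 6) / 5 = 31/5 = 6.2
  mean(V) = (5 + 4 + 3 + 2 + 1) / 5 = 15/5 = 3

Step 2 — sample variances and covariances s[i,j] = (1/(n-1)) · Σ_k (x_{k,i} - mean_i) · (x_{k,j} - mean_j), with n-1 = 4:
  s[U,U] = ((-0.2)·(-0.2) + (-0.2)·(-0.2) + (-1.2)·(-1.2) + (1.8)·(1.8) + (-0.2)·(-0.2)) / 4 = 4.8/4 = 1.2
  s[U,V] = ((-0.2)·(2) + (-0.2)·(1) + (-1.2)·(0) + (1.8)·(-1) + (-0.2)·(-2)) / 4 = -2/4 = -0.5
  s[V,V] = ((2)·(2) + (1)·(1) + (0)·(0) + (-1)·(-1) + (-2)·(-2)) / 4 = 10/4 = 2.5
  Sample standard deviations s_i = √(s[i,i]):
  s(U) = √(1.2) = 1.0954
  s(V) = √(2.5) = 1.5811

Step 3 — r_{ij} = s_{ij} / (s_i · s_j):
  r[U,U] = 1 (diagonal).
  r[U,V] = -0.5 / (1.0954 · 1.5811) = -0.5 / 1.7321 = -0.2887
  r[V,V] = 1 (diagonal).

R is symmetric with unit diagonal. Assembling:

R = [[1, -0.2887],
 [-0.2887, 1]]


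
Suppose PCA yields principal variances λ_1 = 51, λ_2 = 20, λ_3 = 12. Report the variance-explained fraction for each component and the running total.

Step 1 — total variance = trace(Sigma) = Σ λ_i = 51 + 20 + 12 = 83.

Step 2 — fraction explained by component i = λ_i / Σ λ:
  PC1: 51/83 = 0.6145
  PC2: 20/83 = 0.241
  PC3: 12/83 = 0.1446

Step 3 — cumulative fraction after k components = (λ_1 + ... + λ_k) / Σ λ:
  k = 1: 51/83 = 0.6145
  k = 2: (51 + 20)/83 = 71/83 = 0.8554
  k = 3: (51 + 20 + 12)/83 = 83/83 = 1

Summary (fraction, with percent):

explained: PC1 0.6145 (61.45%), PC2 0.241 (24.1%), PC3 0.1446 (14.46%);  cumulative: 0.6145, 0.8554, 1


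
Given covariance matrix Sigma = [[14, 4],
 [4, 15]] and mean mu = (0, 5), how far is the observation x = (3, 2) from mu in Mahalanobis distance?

Step 1 — centre the observation: (x - mu) = (3, -3).

Step 2 — invert Sigma. det(Sigma) = 14·15 - (4)² = 194.
  Sigma^{-1} = (1/det) · [[d, -b], [-b, a]] = [[0.0773, -0.0206],
 [-0.0206, 0.0722]].

Step 3 — form the quadratic (x - mu)^T · Sigma^{-1} · (x - mu):
  Sigma^{-1} · (x - mu) = (0.2938, -0.2784).
  (x - mu)^T · [Sigma^{-1} · (x - mu)] = (3)·(0.2938) + (-3)·(-0.2784) = 1.7165.

Step 4 — take square root: d = √(1.7165) ≈ 1.3102.

d(x, mu) = √(1.7165) ≈ 1.3102


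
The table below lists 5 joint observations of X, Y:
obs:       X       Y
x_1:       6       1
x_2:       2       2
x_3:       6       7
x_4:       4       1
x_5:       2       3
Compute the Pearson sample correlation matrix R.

Step 1 — column means:
  mean(X) = (6 + 2 + 6 + 4 + 2) / 5 = 20/5 = 4
  mean(Y) = (1 + 2 + 7 + 1 + 3) / 5 = 14/5 = 2.8

Step 2 — sample variances and covariances s[i,j] = (1/(n-1)) · Σ_k (x_{k,i} - mean_i) · (x_{k,j} - mean_j), with n-1 = 4:
  s[X,X] = ((2)·(2) + (-2)·(-2) + (2)·(2) + (0)·(0) + (-2)·(-2)) / 4 = 16/4 = 4
  s[X,Y] = ((2)·(-1.8) + (-2)·(-0.8) + (2)·(4.2) + (0)·(-1.8) + (-2)·(0.2)) / 4 = 6/4 = 1.5
  s[Y,Y] = ((-1.8)·(-1.8) + (-0.8)·(-0.8) + (4.2)·(4.2) + (-1.8)·(-1.8) + (0.2)·(0.2)) / 4 = 24.8/4 = 6.2
  Sample standard deviations s_i = √(s[i,i]):
  s(X) = √(4) = 2
  s(Y) = √(6.2) = 2.49

Step 3 — r_{ij} = s_{ij} / (s_i · s_j):
  r[X,X] = 1 (diagonal).
  r[X,Y] = 1.5 / (2 · 2.49) = 1.5 / 4.98 = 0.3012
  r[Y,Y] = 1 (diagonal).

R is symmetric with unit diagonal. Assembling:

R = [[1, 0.3012],
 [0.3012, 1]]


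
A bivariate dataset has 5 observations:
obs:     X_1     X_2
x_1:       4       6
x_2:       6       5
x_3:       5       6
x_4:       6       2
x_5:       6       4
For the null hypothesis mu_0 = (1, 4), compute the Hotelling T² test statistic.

Step 1 — sample mean vector:
  mean(X_1) = (4 + 6 + 5 + 6 + 6) / 5 = 27/5 = 5.4
  mean(X_2) = (6 + 5 + 6 + 2 + 4) / 5 = 23/5 = 4.6
  x̄ = (5.4, 4.6),  deviation x̄ - mu_0 = (5.4, 4.6) - (1, 4) = (4.4, 0.6).

Step 2 — sample covariance matrix, S[i,j] = (1/(n-1)) · Σ_k (x_{k,i} - mean_i) · (x_{k,j} - mean_j), divisor n-1 = 4:
  S[X_1,X_1] = ((-1.4)·(-1.4) + (0.6)·(0.6) + (-0.4)·(-0.4) + (0.6)·(0.6) + (0.6)·(0.6)) / 4 = 3.2/4 = 0.8
  S[X_1,X_2] = ((-1.4)·(1.4) + (0.6)·(0.4) + (-0.4)·(1.4) + (0.6)·(-2.6) + (0.6)·(-0.6)) / 4 = -4.2/4 = -1.05
  S[X_2,X_2] = ((1.4)·(1.4) + (0.4)·(0.4) + (1.4)·(1.4) + (-2.6)·(-2.6) + (-0.6)·(-0.6)) / 4 = 11.2/4 = 2.8
  S = [[0.8, -1.05],
 [-1.05, 2.8]].

Step 3 — invert S. det(S) = 0.8·2.8 - (-1.05)² = 1.1375.
  S^{-1} = (1/det) · [[d, -b], [-b, a]] = [[2.4615, 0.9231],
 [0.9231, 0.7033]].

Step 4 — quadratic form (x̄ - mu_0)^T · S^{-1} · (x̄ - mu_0):
  S^{-1} · (x̄ - mu_0) = (11.3846, 4.4835),
  (x̄ - mu_0)^T · [...] = (4.4)·(11.3846) + (0.6)·(4.4835) = 52.7824.

Step 5 — scale by n: T² = 5 · 52.7824 = 263.9121.

T² ≈ 263.9121


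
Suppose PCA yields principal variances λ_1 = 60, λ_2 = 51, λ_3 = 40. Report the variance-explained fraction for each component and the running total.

Step 1 — total variance = trace(Sigma) = Σ λ_i = 60 + 51 + 40 = 151.

Step 2 — fraction explained by component i = λ_i / Σ λ:
  PC1: 60/151 = 0.3974
  PC2: 51/151 = 0.3377
  PC3: 40/151 = 0.2649

Step 3 — cumulative fraction after k components = (λ_1 + ... + λ_k) / Σ λ:
  k = 1: 60/151 = 0.3974
  k = 2: (60 + 51)/151 = 111/151 = 0.7351
  k = 3: (60 + 51 + 40)/151 = 151/151 = 1

Summary (fraction, with percent):

explained: PC1 0.3974 (39.74%), PC2 0.3377 (33.77%), PC3 0.2649 (26.49%);  cumulative: 0.3974, 0.7351, 1


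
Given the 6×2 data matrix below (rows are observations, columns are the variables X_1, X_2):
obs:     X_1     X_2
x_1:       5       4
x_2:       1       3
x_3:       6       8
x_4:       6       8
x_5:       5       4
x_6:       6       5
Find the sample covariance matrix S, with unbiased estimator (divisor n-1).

Step 1 — column means:
  mean(X_1) = (5 + 1 + 6 + 6 + 5 + 6) / 6 = 29/6 = 4.8333
  mean(X_2) = (4 + 3 + 8 + 8 + 4 + 5) / 6 = 32/6 = 5.3333

Step 2 — sample covariance S[i,j] = (1/(n-1)) · Σ_k (x_{k,i} - mean_i) · (x_{k,j} - mean_j), with n-1 = 5.
  S[X_1,X_1] = ((0.1667)·(0.1667) + (-3.8333)·(-3.8333) + (1.1667)·(1.1667) + (1.1667)·(1.1667) + (0.1667)·(0.1667) + (1.1667)·(1.1667)) / 5 = 18.8333/5 = 3.7667
  S[X_1,X_2] = ((0.1667)·(-1.3333) + (-3.8333)·(-2.3333) + (1.1667)·(2.6667) + (1.1667)·(2.6667) + (0.1667)·(-1.3333) + (1.1667)·(-0.3333)) / 5 = 14.3333/5 = 2.8667
  S[X_2,X_2] = ((-1.3333)·(-1.3333) + (-2.3333)·(-2.3333) + (2.6667)·(2.6667) + (2.6667)·(2.6667) + (-1.3333)·(-1.3333) + (-0.3333)·(-0.3333)) / 5 = 23.3333/5 = 4.6667

S is symmetric (S[j,i] = S[i,j]). Assembling:

S = [[3.7667, 2.8667],
 [2.8667, 4.6667]]


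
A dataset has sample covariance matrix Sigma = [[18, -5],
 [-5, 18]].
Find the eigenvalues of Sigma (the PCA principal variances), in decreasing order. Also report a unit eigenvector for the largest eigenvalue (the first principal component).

Step 1 — characteristic polynomial of 2×2 Sigma:
  det(Sigma - λI) = λ² - trace · λ + det = 0.
  trace = 18 + 18 = 36, det = 18·18 - (-5)² = 299.
Step 2 — discriminant:
  Δ = trace² - 4·det = 1296 - 1196 = 100.
Step 3 — eigenvalues:
  λ = (trace ± √Δ)/2 = (36 ± 10)/2,
  λ_1 = 23,  λ_2 = 13.

Step 4 — unit eigenvector for λ_1: solve (Sigma - λ_1 I)v = 0. First row:
  (18 - 23)·v_x + (-5)·v_y = 0, i.e. (-5)·v_x + (-5)·v_y = 0,
  so v ∝ (b, λ_1 - a) = (-5, 5); multiply by -1 so the first entry is positive: u = (5, -5).
  ||u|| = √((5)² + (-5)²) = √(50) ≈ 7.0711,
  v_1 = u/||u|| ≈ (0.7071, -0.7071) (||v_1|| = 1).

λ_1 = 23,  λ_2 = 13;  v_1 ≈ (0.7071, -0.7071)


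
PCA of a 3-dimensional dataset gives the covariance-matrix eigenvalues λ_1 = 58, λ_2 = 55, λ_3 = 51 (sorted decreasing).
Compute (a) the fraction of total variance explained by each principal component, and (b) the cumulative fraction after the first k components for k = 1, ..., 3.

Step 1 — total variance = trace(Sigma) = Σ λ_i = 58 + 55 + 51 = 164.

Step 2 — fraction explained by component i = λ_i / Σ λ:
  PC1: 58/164 = 0.3537
  PC2: 55/164 = 0.3354
  PC3: 51/164 = 0.311

Step 3 — cumulative fraction after k components = (λ_1 + ... + λ_k) / Σ λ:
  k = 1: 58/164 = 0.3537
  k = 2: (58 + 55)/164 = 113/164 = 0.689
  k = 3: (58 + 55 + 51)/164 = 164/164 = 1

Summary (fraction, with percent):

explained: PC1 0.3537 (35.37%), PC2 0.3354 (33.54%), PC3 0.311 (31.1%);  cumulative: 0.3537, 0.689, 1


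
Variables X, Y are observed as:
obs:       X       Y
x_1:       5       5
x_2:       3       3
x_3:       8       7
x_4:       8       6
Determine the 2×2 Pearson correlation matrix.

Step 1 — column means:
  mean(X) = (5 + 3 + 8 + 8) / 4 = 24/4 = 6
  mean(Y) = (5 + 3 + 7 + 6) / 4 = 21/4 = 5.25

Step 2 — sample variances and covariances s[i,j] = (1/(n-1)) · Σ_k (x_{k,i} - mean_i) · (x_{k,j} - mean_j), with n-1 = 3:
  s[X,X] = ((-1)·(-1) + (-3)·(-3) + (2)·(2) + (2)·(2)) / 3 = 18/3 = 6
  s[X,Y] = ((-1)·(-0.25) + (-3)·(-2.25) + (2)·(1.75) + (2)·(0.75)) / 3 = 12/3 = 4
  s[Y,Y] = ((-0.25)·(-0.25) + (-2.25)·(-2.25) + (1.75)·(1.75) + (0.75)·(0.75)) / 3 = 8.75/3 = 2.9167
  Sample standard deviations s_i = √(s[i,i]):
  s(X) = √(6) = 2.4495
  s(Y) = √(2.9167) = 1.7078

Step 3 — r_{ij} = s_{ij} / (s_i · s_j):
  r[X,X] = 1 (diagonal).
  r[X,Y] = 4 / (2.4495 · 1.7078) = 4 / 4.1833 = 0.9562
  r[Y,Y] = 1 (diagonal).

R is symmetric with unit diagonal. Assembling:

R = [[1, 0.9562],
 [0.9562, 1]]
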